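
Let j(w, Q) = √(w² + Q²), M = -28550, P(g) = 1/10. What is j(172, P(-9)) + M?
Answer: -28550 + √2958401/10 ≈ -28378.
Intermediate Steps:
P(g) = ⅒
j(w, Q) = √(Q² + w²)
j(172, P(-9)) + M = √((⅒)² + 172²) - 28550 = √(1/100 + 29584) - 28550 = √(2958401/100) - 28550 = √2958401/10 - 28550 = -28550 + √2958401/10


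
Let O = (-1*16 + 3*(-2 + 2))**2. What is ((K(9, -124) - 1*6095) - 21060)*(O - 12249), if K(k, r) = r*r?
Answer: 141265547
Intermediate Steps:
K(k, r) = r**2
O = 256 (O = (-16 + 3*0)**2 = (-16 + 0)**2 = (-16)**2 = 256)
((K(9, -124) - 1*6095) - 21060)*(O - 12249) = (((-124)**2 - 1*6095) - 21060)*(256 - 12249) = ((15376 - 6095) - 21060)*(-11993) = (9281 - 21060)*(-11993) = -11779*(-11993) = 141265547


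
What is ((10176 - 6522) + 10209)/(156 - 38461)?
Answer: -13863/38305 ≈ -0.36191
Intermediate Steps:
((10176 - 6522) + 10209)/(156 - 38461) = (3654 + 10209)/(-38305) = 13863*(-1/38305) = -13863/38305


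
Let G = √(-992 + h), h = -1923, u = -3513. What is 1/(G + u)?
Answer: -3513/12344084 - I*√2915/12344084 ≈ -0.00028459 - 4.3738e-6*I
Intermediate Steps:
G = I*√2915 (G = √(-992 - 1923) = √(-2915) = I*√2915 ≈ 53.991*I)
1/(G + u) = 1/(I*√2915 - 3513) = 1/(-3513 + I*√2915)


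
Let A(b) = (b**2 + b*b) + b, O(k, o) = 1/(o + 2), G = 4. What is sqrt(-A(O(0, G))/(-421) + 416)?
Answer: sqrt(663591146)/1263 ≈ 20.396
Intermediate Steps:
O(k, o) = 1/(2 + o)
A(b) = b + 2*b**2 (A(b) = (b**2 + b**2) + b = 2*b**2 + b = b + 2*b**2)
sqrt(-A(O(0, G))/(-421) + 416) = sqrt(-(1 + 2/(2 + 4))/(2 + 4)/(-421) + 416) = sqrt(-(1 + 2/6)/6*(-1/421) + 416) = sqrt(-(1 + 2*(1/6))/6*(-1/421) + 416) = sqrt(-(1 + 1/3)/6*(-1/421) + 416) = sqrt(-4/(6*3)*(-1/421) + 416) = sqrt(-1*2/9*(-1/421) + 416) = sqrt(-2/9*(-1/421) + 416) = sqrt(2/3789 + 416) = sqrt(1576226/3789) = sqrt(663591146)/1263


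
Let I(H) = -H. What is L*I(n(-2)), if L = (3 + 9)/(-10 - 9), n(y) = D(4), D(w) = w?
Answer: 48/19 ≈ 2.5263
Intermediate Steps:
n(y) = 4
L = -12/19 (L = 12/(-19) = 12*(-1/19) = -12/19 ≈ -0.63158)
L*I(n(-2)) = -(-12)*4/19 = -12/19*(-4) = 48/19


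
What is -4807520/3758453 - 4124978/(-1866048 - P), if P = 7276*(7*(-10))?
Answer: 4490519472237/2549599210892 ≈ 1.7613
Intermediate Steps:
P = -509320 (P = 7276*(-70) = -509320)
-4807520/3758453 - 4124978/(-1866048 - P) = -4807520/3758453 - 4124978/(-1866048 - 1*(-509320)) = -4807520*1/3758453 - 4124978/(-1866048 + 509320) = -4807520/3758453 - 4124978/(-1356728) = -4807520/3758453 - 4124978*(-1/1356728) = -4807520/3758453 + 2062489/678364 = 4490519472237/2549599210892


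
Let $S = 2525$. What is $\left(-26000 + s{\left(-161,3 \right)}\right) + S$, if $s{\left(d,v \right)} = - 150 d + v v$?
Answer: $684$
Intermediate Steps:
$s{\left(d,v \right)} = v^{2} - 150 d$ ($s{\left(d,v \right)} = - 150 d + v^{2} = v^{2} - 150 d$)
$\left(-26000 + s{\left(-161,3 \right)}\right) + S = \left(-26000 + \left(3^{2} - -24150\right)\right) + 2525 = \left(-26000 + \left(9 + 24150\right)\right) + 2525 = \left(-26000 + 24159\right) + 2525 = -1841 + 2525 = 684$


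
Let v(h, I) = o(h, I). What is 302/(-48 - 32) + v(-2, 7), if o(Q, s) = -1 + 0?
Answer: -191/40 ≈ -4.7750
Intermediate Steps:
o(Q, s) = -1
v(h, I) = -1
302/(-48 - 32) + v(-2, 7) = 302/(-48 - 32) - 1 = 302/(-80) - 1 = -1/80*302 - 1 = -151/40 - 1 = -191/40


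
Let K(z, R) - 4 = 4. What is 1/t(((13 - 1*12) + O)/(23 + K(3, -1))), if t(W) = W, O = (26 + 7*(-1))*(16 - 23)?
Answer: -31/132 ≈ -0.23485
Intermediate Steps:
O = -133 (O = (26 - 7)*(-7) = 19*(-7) = -133)
K(z, R) = 8 (K(z, R) = 4 + 4 = 8)
1/t(((13 - 1*12) + O)/(23 + K(3, -1))) = 1/(((13 - 1*12) - 133)/(23 + 8)) = 1/(((13 - 12) - 133)/31) = 1/((1 - 133)*(1/31)) = 1/(-132*1/31) = 1/(-132/31) = -31/132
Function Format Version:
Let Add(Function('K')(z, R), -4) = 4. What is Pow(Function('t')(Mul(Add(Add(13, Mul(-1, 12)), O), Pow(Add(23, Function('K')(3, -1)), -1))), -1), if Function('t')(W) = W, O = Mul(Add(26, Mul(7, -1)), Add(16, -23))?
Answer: Rational(-31, 132) ≈ -0.23485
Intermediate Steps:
O = -133 (O = Mul(Add(26, -7), -7) = Mul(19, -7) = -133)
Function('K')(z, R) = 8 (Function('K')(z, R) = Add(4, 4) = 8)
Pow(Function('t')(Mul(Add(Add(13, Mul(-1, 12)), O), Pow(Add(23, Function('K')(3, -1)), -1))), -1) = Pow(Mul(Add(Add(13, Mul(-1, 12)), -133), Pow(Add(23, 8), -1)), -1) = Pow(Mul(Add(Add(13, -12), -133), Pow(31, -1)), -1) = Pow(Mul(Add(1, -133), Rational(1, 31)), -1) = Pow(Mul(-132, Rational(1, 31)), -1) = Pow(Rational(-132, 31), -1) = Rational(-31, 132)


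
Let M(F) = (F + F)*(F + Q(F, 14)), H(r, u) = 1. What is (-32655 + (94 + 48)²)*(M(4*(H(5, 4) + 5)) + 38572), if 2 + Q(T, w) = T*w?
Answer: -696448196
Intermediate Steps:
Q(T, w) = -2 + T*w
M(F) = 2*F*(-2 + 15*F) (M(F) = (F + F)*(F + (-2 + F*14)) = (2*F)*(F + (-2 + 14*F)) = (2*F)*(-2 + 15*F) = 2*F*(-2 + 15*F))
(-32655 + (94 + 48)²)*(M(4*(H(5, 4) + 5)) + 38572) = (-32655 + (94 + 48)²)*(2*(4*(1 + 5))*(-2 + 15*(4*(1 + 5))) + 38572) = (-32655 + 142²)*(2*(4*6)*(-2 + 15*(4*6)) + 38572) = (-32655 + 20164)*(2*24*(-2 + 15*24) + 38572) = -12491*(2*24*(-2 + 360) + 38572) = -12491*(2*24*358 + 38572) = -12491*(17184 + 38572) = -12491*55756 = -696448196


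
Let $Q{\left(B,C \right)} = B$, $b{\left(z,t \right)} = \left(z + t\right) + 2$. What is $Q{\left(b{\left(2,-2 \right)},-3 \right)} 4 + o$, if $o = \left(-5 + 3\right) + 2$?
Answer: $8$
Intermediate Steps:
$o = 0$ ($o = -2 + 2 = 0$)
$b{\left(z,t \right)} = 2 + t + z$ ($b{\left(z,t \right)} = \left(t + z\right) + 2 = 2 + t + z$)
$Q{\left(b{\left(2,-2 \right)},-3 \right)} 4 + o = \left(2 - 2 + 2\right) 4 + 0 = 2 \cdot 4 + 0 = 8 + 0 = 8$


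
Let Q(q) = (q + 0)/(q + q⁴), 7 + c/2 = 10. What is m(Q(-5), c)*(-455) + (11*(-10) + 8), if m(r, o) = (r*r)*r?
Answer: -194475193/1906624 ≈ -102.00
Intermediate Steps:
c = 6 (c = -14 + 2*10 = -14 + 20 = 6)
Q(q) = q/(q + q⁴)
m(r, o) = r³ (m(r, o) = r²*r = r³)
m(Q(-5), c)*(-455) + (11*(-10) + 8) = (1/(1 + (-5)³))³*(-455) + (11*(-10) + 8) = (1/(1 - 125))³*(-455) + (-110 + 8) = (1/(-124))³*(-455) - 102 = (-1/124)³*(-455) - 102 = -1/1906624*(-455) - 102 = 455/1906624 - 102 = -194475193/1906624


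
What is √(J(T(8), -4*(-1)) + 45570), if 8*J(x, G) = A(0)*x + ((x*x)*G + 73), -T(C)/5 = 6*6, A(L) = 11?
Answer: √984506/4 ≈ 248.06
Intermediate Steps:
T(C) = -180 (T(C) = -30*6 = -5*36 = -180)
J(x, G) = 73/8 + 11*x/8 + G*x²/8 (J(x, G) = (11*x + ((x*x)*G + 73))/8 = (11*x + (x²*G + 73))/8 = (11*x + (G*x² + 73))/8 = (11*x + (73 + G*x²))/8 = (73 + 11*x + G*x²)/8 = 73/8 + 11*x/8 + G*x²/8)
√(J(T(8), -4*(-1)) + 45570) = √((73/8 + (11/8)*(-180) + (⅛)*(-4*(-1))*(-180)²) + 45570) = √((73/8 - 495/2 + (⅛)*4*32400) + 45570) = √((73/8 - 495/2 + 16200) + 45570) = √(127693/8 + 45570) = √(492253/8) = √984506/4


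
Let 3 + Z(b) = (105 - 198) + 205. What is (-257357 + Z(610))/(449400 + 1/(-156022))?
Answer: -40136347456/70116286799 ≈ -0.57243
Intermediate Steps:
Z(b) = 109 (Z(b) = -3 + ((105 - 198) + 205) = -3 + (-93 + 205) = -3 + 112 = 109)
(-257357 + Z(610))/(449400 + 1/(-156022)) = (-257357 + 109)/(449400 + 1/(-156022)) = -257248/(449400 - 1/156022) = -257248/70116286799/156022 = -257248*156022/70116286799 = -40136347456/70116286799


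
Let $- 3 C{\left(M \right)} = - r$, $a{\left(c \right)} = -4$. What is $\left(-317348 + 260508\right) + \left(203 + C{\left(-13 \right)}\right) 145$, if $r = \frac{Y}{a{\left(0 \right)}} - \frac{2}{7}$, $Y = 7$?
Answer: $- \frac{770095}{28} \approx -27503.0$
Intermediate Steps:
$r = - \frac{57}{28}$ ($r = \frac{7}{-4} - \frac{2}{7} = 7 \left(- \frac{1}{4}\right) - \frac{2}{7} = - \frac{7}{4} - \frac{2}{7} = - \frac{57}{28} \approx -2.0357$)
$C{\left(M \right)} = - \frac{19}{28}$ ($C{\left(M \right)} = - \frac{\left(-1\right) \left(- \frac{57}{28}\right)}{3} = \left(- \frac{1}{3}\right) \frac{57}{28} = - \frac{19}{28}$)
$\left(-317348 + 260508\right) + \left(203 + C{\left(-13 \right)}\right) 145 = \left(-317348 + 260508\right) + \left(203 - \frac{19}{28}\right) 145 = -56840 + \frac{5665}{28} \cdot 145 = -56840 + \frac{821425}{28} = - \frac{770095}{28}$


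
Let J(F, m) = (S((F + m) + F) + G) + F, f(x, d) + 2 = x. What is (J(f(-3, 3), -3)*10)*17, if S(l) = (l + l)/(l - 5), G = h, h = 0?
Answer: -5440/9 ≈ -604.44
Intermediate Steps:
f(x, d) = -2 + x
G = 0
S(l) = 2*l/(-5 + l) (S(l) = (2*l)/(-5 + l) = 2*l/(-5 + l))
J(F, m) = F + 2*(m + 2*F)/(-5 + m + 2*F) (J(F, m) = (2*((F + m) + F)/(-5 + ((F + m) + F)) + 0) + F = (2*(m + 2*F)/(-5 + (m + 2*F)) + 0) + F = (2*(m + 2*F)/(-5 + m + 2*F) + 0) + F = 2*(m + 2*F)/(-5 + m + 2*F) + F = F + 2*(m + 2*F)/(-5 + m + 2*F))
(J(f(-3, 3), -3)*10)*17 = (((-(-2 - 3) + 2*(-3) + 2*(-2 - 3)² + (-2 - 3)*(-3))/(-5 - 3 + 2*(-2 - 3)))*10)*17 = (((-1*(-5) - 6 + 2*(-5)² - 5*(-3))/(-5 - 3 + 2*(-5)))*10)*17 = (((5 - 6 + 2*25 + 15)/(-5 - 3 - 10))*10)*17 = (((5 - 6 + 50 + 15)/(-18))*10)*17 = (-1/18*64*10)*17 = -32/9*10*17 = -320/9*17 = -5440/9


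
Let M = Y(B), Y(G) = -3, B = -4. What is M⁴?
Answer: 81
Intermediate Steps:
M = -3
M⁴ = (-3)⁴ = 81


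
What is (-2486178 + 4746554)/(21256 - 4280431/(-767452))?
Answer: 1734730081952/16317240143 ≈ 106.31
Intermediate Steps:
(-2486178 + 4746554)/(21256 - 4280431/(-767452)) = 2260376/(21256 - 4280431*(-1/767452)) = 2260376/(21256 + 4280431/767452) = 2260376/(16317240143/767452) = 2260376*(767452/16317240143) = 1734730081952/16317240143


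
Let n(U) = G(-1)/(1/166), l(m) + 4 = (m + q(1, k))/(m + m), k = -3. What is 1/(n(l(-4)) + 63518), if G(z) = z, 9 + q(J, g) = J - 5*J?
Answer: 1/63352 ≈ 1.5785e-5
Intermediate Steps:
q(J, g) = -9 - 4*J (q(J, g) = -9 + (J - 5*J) = -9 - 4*J)
l(m) = -4 + (-13 + m)/(2*m) (l(m) = -4 + (m + (-9 - 4*1))/(m + m) = -4 + (m + (-9 - 4))/((2*m)) = -4 + (m - 13)*(1/(2*m)) = -4 + (-13 + m)*(1/(2*m)) = -4 + (-13 + m)/(2*m))
n(U) = -166 (n(U) = -1/(1/166) = -1/1/166 = -1*166 = -166)
1/(n(l(-4)) + 63518) = 1/(-166 + 63518) = 1/63352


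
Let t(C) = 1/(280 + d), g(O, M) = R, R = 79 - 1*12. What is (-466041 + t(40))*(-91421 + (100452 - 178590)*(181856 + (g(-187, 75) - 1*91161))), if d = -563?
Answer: 935368005927709508/283 ≈ 3.3052e+15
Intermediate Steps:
R = 67 (R = 79 - 12 = 67)
g(O, M) = 67
t(C) = -1/283 (t(C) = 1/(280 - 563) = 1/(-283) = -1/283)
(-466041 + t(40))*(-91421 + (100452 - 178590)*(181856 + (g(-187, 75) - 1*91161))) = (-466041 - 1/283)*(-91421 + (100452 - 178590)*(181856 + (67 - 1*91161))) = -131889604*(-91421 - 78138*(181856 + (67 - 91161)))/283 = -131889604*(-91421 - 78138*(181856 - 91094))/283 = -131889604*(-91421 - 78138*90762)/283 = -131889604*(-91421 - 7091961156)/283 = -131889604/283*(-7092052577) = 935368005927709508/283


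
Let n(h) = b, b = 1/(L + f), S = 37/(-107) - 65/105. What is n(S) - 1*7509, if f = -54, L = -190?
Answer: -1832197/244 ≈ -7509.0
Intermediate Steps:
S = -2168/2247 (S = 37*(-1/107) - 65*1/105 = -37/107 - 13/21 = -2168/2247 ≈ -0.96484)
b = -1/244 (b = 1/(-190 - 54) = 1/(-244) = -1/244 ≈ -0.0040984)
n(h) = -1/244
n(S) - 1*7509 = -1/244 - 1*7509 = -1/244 - 7509 = -1832197/244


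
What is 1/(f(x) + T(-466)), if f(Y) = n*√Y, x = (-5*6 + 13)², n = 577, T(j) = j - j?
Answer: 1/9809 ≈ 0.00010195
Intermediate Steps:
T(j) = 0
x = 289 (x = (-30 + 13)² = (-17)² = 289)
f(Y) = 577*√Y
1/(f(x) + T(-466)) = 1/(577*√289 + 0) = 1/(577*17 + 0) = 1/(9809 + 0) = 1/9809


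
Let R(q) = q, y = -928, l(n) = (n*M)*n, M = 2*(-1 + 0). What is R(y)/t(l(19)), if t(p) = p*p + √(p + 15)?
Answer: -483751552/271737009363 + 928*I*√707/271737009363 ≈ -0.0017802 + 9.0805e-8*I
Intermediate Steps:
M = -2 (M = 2*(-1) = -2)
l(n) = -2*n² (l(n) = (n*(-2))*n = (-2*n)*n = -2*n²)
t(p) = p² + √(15 + p)
R(y)/t(l(19)) = -928/((-2*19²)² + √(15 - 2*19²)) = -928/((-2*361)² + √(15 - 2*361)) = -928/((-722)² + √(15 - 722)) = -928/(521284 + √(-707)) = -928/(521284 + I*√707)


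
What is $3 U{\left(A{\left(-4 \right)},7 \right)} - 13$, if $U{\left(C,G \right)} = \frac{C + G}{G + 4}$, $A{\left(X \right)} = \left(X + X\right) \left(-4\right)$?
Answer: $- \frac{26}{11} \approx -2.3636$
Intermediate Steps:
$A{\left(X \right)} = - 8 X$ ($A{\left(X \right)} = 2 X \left(-4\right) = - 8 X$)
$U{\left(C,G \right)} = \frac{C + G}{4 + G}$
$3 U{\left(A{\left(-4 \right)},7 \right)} - 13 = 3 \frac{\left(-8\right) \left(-4\right) + 7}{4 + 7} - 13 = 3 \frac{32 + 7}{11} - 13 = 3 \cdot \frac{1}{11} \cdot 39 - 13 = 3 \cdot \frac{39}{11} - 13 = \frac{117}{11} - 13 = - \frac{26}{11}$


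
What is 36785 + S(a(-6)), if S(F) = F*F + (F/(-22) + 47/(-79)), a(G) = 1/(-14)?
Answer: 3132634215/85162 ≈ 36784.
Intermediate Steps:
a(G) = -1/14
S(F) = -47/79 + F**2 - F/22 (S(F) = F**2 + (F*(-1/22) + 47*(-1/79)) = F**2 + (-F/22 - 47/79) = F**2 + (-47/79 - F/22) = -47/79 + F**2 - F/22)
36785 + S(a(-6)) = 36785 + (-47/79 + (-1/14)**2 - 1/22*(-1/14)) = 36785 + (-47/79 + 1/196 + 1/308) = 36785 - 49955/85162 = 3132634215/85162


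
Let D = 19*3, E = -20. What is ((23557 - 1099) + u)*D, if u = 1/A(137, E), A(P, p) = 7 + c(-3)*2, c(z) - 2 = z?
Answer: 6400587/5 ≈ 1.2801e+6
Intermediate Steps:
c(z) = 2 + z
D = 57
A(P, p) = 5 (A(P, p) = 7 + (2 - 3)*2 = 7 - 1*2 = 7 - 2 = 5)
u = ⅕ (u = 1/5 = ⅕ ≈ 0.20000)
((23557 - 1099) + u)*D = ((23557 - 1099) + ⅕)*57 = (22458 + ⅕)*57 = (112291/5)*57 = 6400587/5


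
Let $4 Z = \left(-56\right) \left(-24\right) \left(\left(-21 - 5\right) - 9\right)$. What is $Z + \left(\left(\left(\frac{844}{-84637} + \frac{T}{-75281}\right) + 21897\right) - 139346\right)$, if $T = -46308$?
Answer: $- \frac{823258781401341}{6371557997} \approx -1.2921 \cdot 10^{5}$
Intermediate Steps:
$Z = -11760$ ($Z = \frac{\left(-56\right) \left(-24\right) \left(\left(-21 - 5\right) - 9\right)}{4} = \frac{1344 \left(-26 - 9\right)}{4} = \frac{1344 \left(-35\right)}{4} = \frac{1}{4} \left(-47040\right) = -11760$)
$Z + \left(\left(\left(\frac{844}{-84637} + \frac{T}{-75281}\right) + 21897\right) - 139346\right) = -11760 + \left(\left(\left(\frac{844}{-84637} - \frac{46308}{-75281}\right) + 21897\right) - 139346\right) = -11760 + \left(\left(\left(844 \left(- \frac{1}{84637}\right) - - \frac{46308}{75281}\right) + 21897\right) - 139346\right) = -11760 + \left(\left(\left(- \frac{844}{84637} + \frac{46308}{75281}\right) + 21897\right) - 139346\right) = -11760 + \left(\left(\frac{3855833032}{6371557997} + 21897\right) - 139346\right) = -11760 + \left(\frac{139521861293341}{6371557997} - 139346\right) = -11760 - \frac{748329259356621}{6371557997} = - \frac{823258781401341}{6371557997}$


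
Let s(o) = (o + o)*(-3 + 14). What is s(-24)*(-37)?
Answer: 19536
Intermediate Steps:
s(o) = 22*o (s(o) = (2*o)*11 = 22*o)
s(-24)*(-37) = (22*(-24))*(-37) = -528*(-37) = 19536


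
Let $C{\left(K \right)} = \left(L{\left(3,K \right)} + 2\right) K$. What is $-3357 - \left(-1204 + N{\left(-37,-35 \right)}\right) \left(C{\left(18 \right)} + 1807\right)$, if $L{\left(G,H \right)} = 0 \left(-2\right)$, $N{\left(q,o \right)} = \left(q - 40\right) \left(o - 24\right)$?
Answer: $-6157134$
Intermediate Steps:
$N{\left(q,o \right)} = \left(-40 + q\right) \left(-24 + o\right)$
$L{\left(G,H \right)} = 0$
$C{\left(K \right)} = 2 K$ ($C{\left(K \right)} = \left(0 + 2\right) K = 2 K$)
$-3357 - \left(-1204 + N{\left(-37,-35 \right)}\right) \left(C{\left(18 \right)} + 1807\right) = -3357 - \left(-1204 - -4543\right) \left(2 \cdot 18 + 1807\right) = -3357 - \left(-1204 + \left(960 + 1400 + 888 + 1295\right)\right) \left(36 + 1807\right) = -3357 - \left(-1204 + 4543\right) 1843 = -3357 - 3339 \cdot 1843 = -3357 - 6153777 = -6157134$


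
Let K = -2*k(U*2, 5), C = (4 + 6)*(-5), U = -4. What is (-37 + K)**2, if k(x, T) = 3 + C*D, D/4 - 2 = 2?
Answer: 2424249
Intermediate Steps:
D = 16 (D = 8 + 4*2 = 8 + 8 = 16)
C = -50 (C = 10*(-5) = -50)
k(x, T) = -797 (k(x, T) = 3 - 50*16 = 3 - 800 = -797)
K = 1594 (K = -2*(-797) = 1594)
(-37 + K)**2 = (-37 + 1594)**2 = 1557**2 = 2424249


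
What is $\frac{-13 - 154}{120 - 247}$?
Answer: $\frac{167}{127} \approx 1.315$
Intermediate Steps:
$\frac{-13 - 154}{120 - 247} = - \frac{167}{-127} = \left(-167\right) \left(- \frac{1}{127}\right) = \frac{167}{127}$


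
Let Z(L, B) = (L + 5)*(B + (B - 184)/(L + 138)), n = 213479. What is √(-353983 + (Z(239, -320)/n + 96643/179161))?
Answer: 2*I*√18399337198613039125950173920057/14419160891863 ≈ 594.96*I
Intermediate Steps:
Z(L, B) = (5 + L)*(B + (-184 + B)/(138 + L))
√(-353983 + (Z(239, -320)/n + 96643/179161)) = √(-353983 + (((-920 - 184*239 + 695*(-320) - 320*239² + 144*(-320)*239)/(138 + 239))/213479 + 96643/179161)) = √(-353983 + (((-920 - 43976 - 222400 - 320*57121 - 11013120)/377)*(1/213479) + 96643*(1/179161))) = √(-353983 + (((-920 - 43976 - 222400 - 18278720 - 11013120)/377)*(1/213479) + 96643/179161)) = √(-353983 + (((1/377)*(-29559136))*(1/213479) + 96643/179161)) = √(-353983 + (-29559136/377*1/213479 + 96643/179161)) = √(-353983 + (-29559136/80481583 + 96643/179161)) = √(-353983 + 2482137260973/14419160891863) = √(-5104135347847079356/14419160891863) = 2*I*√18399337198613039125950173920057/14419160891863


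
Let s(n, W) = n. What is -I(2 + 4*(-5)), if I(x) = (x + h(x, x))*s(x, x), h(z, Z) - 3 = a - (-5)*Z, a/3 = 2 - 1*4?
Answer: -1998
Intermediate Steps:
a = -6 (a = 3*(2 - 1*4) = 3*(2 - 4) = 3*(-2) = -6)
h(z, Z) = -3 + 5*Z (h(z, Z) = 3 + (-6 - (-5)*Z) = 3 + (-6 + 5*Z) = -3 + 5*Z)
I(x) = x*(-3 + 6*x) (I(x) = (x + (-3 + 5*x))*x = (-3 + 6*x)*x = x*(-3 + 6*x))
-I(2 + 4*(-5)) = -3*(2 + 4*(-5))*(-1 + 2*(2 + 4*(-5))) = -3*(2 - 20)*(-1 + 2*(2 - 20)) = -3*(-18)*(-1 + 2*(-18)) = -3*(-18)*(-1 - 36) = -3*(-18)*(-37) = -1*1998 = -1998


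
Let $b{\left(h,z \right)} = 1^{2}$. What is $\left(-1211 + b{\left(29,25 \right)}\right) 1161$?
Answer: $-1404810$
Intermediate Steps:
$b{\left(h,z \right)} = 1$
$\left(-1211 + b{\left(29,25 \right)}\right) 1161 = \left(-1211 + 1\right) 1161 = \left(-1210\right) 1161 = -1404810$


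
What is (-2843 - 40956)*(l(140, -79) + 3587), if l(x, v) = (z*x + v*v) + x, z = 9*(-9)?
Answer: 60092228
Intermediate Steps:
z = -81
l(x, v) = v² - 80*x (l(x, v) = (-81*x + v*v) + x = (-81*x + v²) + x = (v² - 81*x) + x = v² - 80*x)
(-2843 - 40956)*(l(140, -79) + 3587) = (-2843 - 40956)*(((-79)² - 80*140) + 3587) = -43799*((6241 - 11200) + 3587) = -43799*(-4959 + 3587) = -43799*(-1372) = 60092228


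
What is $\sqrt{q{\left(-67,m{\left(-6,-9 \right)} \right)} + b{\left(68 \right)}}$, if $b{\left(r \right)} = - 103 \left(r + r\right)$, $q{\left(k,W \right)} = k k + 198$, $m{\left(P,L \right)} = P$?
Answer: $i \sqrt{9321} \approx 96.545 i$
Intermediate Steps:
$q{\left(k,W \right)} = 198 + k^{2}$ ($q{\left(k,W \right)} = k^{2} + 198 = 198 + k^{2}$)
$b{\left(r \right)} = - 206 r$ ($b{\left(r \right)} = - 103 \cdot 2 r = - 206 r$)
$\sqrt{q{\left(-67,m{\left(-6,-9 \right)} \right)} + b{\left(68 \right)}} = \sqrt{\left(198 + \left(-67\right)^{2}\right) - 14008} = \sqrt{\left(198 + 4489\right) - 14008} = \sqrt{4687 - 14008} = \sqrt{-9321} = i \sqrt{9321}$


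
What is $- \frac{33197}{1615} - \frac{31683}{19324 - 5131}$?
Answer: $- \frac{482302}{21165} \approx -22.788$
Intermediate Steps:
$- \frac{33197}{1615} - \frac{31683}{19324 - 5131} = \left(-33197\right) \frac{1}{1615} - \frac{31683}{14193} = - \frac{33197}{1615} - \frac{10561}{4731} = - \frac{482302}{21165}$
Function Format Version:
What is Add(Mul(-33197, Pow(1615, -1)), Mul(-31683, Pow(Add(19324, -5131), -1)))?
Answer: Rational(-482302, 21165) ≈ -22.788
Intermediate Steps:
Add(Mul(-33197, Pow(1615, -1)), Mul(-31683, Pow(Add(19324, -5131), -1))) = Add(Mul(-33197, Rational(1, 1615)), Mul(-31683, Pow(14193, -1))) = Add(Rational(-33197, 1615), Mul(-31683, Rational(1, 14193))) = Add(Rational(-33197, 1615), Rational(-10561, 4731)) = Rational(-482302, 21165)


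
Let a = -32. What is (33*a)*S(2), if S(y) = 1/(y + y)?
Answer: -264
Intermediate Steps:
S(y) = 1/(2*y)
(33*a)*S(2) = (33*(-32))*((½)/2) = -528/2 = -1056*¼ = -264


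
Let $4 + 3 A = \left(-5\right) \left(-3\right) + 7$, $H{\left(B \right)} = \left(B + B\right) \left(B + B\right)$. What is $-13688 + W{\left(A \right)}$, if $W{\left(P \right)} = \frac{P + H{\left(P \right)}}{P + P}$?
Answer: $- \frac{27351}{2} \approx -13676.0$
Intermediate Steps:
$H{\left(B \right)} = 4 B^{2}$ ($H{\left(B \right)} = 2 B 2 B = 4 B^{2}$)
$A = 6$ ($A = - \frac{4}{3} + \frac{\left(-5\right) \left(-3\right) + 7}{3} = - \frac{4}{3} + \frac{15 + 7}{3} = - \frac{4}{3} + \frac{1}{3} \cdot 22 = - \frac{4}{3} + \frac{22}{3} = 6$)
$W{\left(P \right)} = \frac{P + 4 P^{2}}{2 P}$ ($W{\left(P \right)} = \frac{P + 4 P^{2}}{P + P} = \frac{P + 4 P^{2}}{2 P}$)
$-13688 + W{\left(A \right)} = -13688 + \left(\frac{1}{2} + 2 \cdot 6\right) = -13688 + \left(\frac{1}{2} + 12\right) = -13688 + \frac{25}{2} = - \frac{27351}{2}$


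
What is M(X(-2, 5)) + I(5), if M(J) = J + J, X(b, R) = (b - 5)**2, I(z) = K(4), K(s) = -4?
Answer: 94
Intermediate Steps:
I(z) = -4
X(b, R) = (-5 + b)**2
M(J) = 2*J
M(X(-2, 5)) + I(5) = 2*(-5 - 2)**2 - 4 = 2*(-7)**2 - 4 = 2*49 - 4 = 98 - 4 = 94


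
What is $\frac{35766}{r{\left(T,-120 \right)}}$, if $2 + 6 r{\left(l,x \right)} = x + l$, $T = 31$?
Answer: $- \frac{214596}{91} \approx -2358.2$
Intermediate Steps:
$r{\left(l,x \right)} = - \frac{1}{3} + \frac{l}{6} + \frac{x}{6}$ ($r{\left(l,x \right)} = - \frac{1}{3} + \frac{x + l}{6} = - \frac{1}{3} + \frac{l + x}{6} = - \frac{1}{3} + \left(\frac{l}{6} + \frac{x}{6}\right) = - \frac{1}{3} + \frac{l}{6} + \frac{x}{6}$)
$\frac{35766}{r{\left(T,-120 \right)}} = \frac{35766}{- \frac{1}{3} + \frac{1}{6} \cdot 31 + \frac{1}{6} \left(-120\right)} = \frac{35766}{- \frac{1}{3} + \frac{31}{6} - 20} = \frac{35766}{- \frac{91}{6}} = 35766 \left(- \frac{6}{91}\right) = - \frac{214596}{91}$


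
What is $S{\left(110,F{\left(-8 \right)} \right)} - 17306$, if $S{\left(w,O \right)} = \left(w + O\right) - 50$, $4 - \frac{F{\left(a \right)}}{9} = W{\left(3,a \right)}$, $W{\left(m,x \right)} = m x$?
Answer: $-16994$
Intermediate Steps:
$F{\left(a \right)} = 36 - 27 a$ ($F{\left(a \right)} = 36 - 9 \cdot 3 a = 36 - 27 a$)
$S{\left(w,O \right)} = -50 + O + w$ ($S{\left(w,O \right)} = \left(O + w\right) - 50 = -50 + O + w$)
$S{\left(110,F{\left(-8 \right)} \right)} - 17306 = \left(-50 + \left(36 - -216\right) + 110\right) - 17306 = \left(-50 + \left(36 + 216\right) + 110\right) - 17306 = \left(-50 + 252 + 110\right) - 17306 = 312 - 17306 = -16994$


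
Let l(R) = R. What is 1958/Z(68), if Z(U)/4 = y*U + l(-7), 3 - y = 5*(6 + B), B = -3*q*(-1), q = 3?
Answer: -979/9806 ≈ -0.099837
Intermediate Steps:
B = 9 (B = -3*3*(-1) = -9*(-1) = 9)
y = -72 (y = 3 - 5*(6 + 9) = 3 - 5*15 = 3 - 1*75 = 3 - 75 = -72)
Z(U) = -28 - 288*U (Z(U) = 4*(-72*U - 7) = 4*(-7 - 72*U) = -28 - 288*U)
1958/Z(68) = 1958/(-28 - 288*68) = 1958/(-28 - 19584) = 1958/(-19612) = 1958*(-1/19612) = -979/9806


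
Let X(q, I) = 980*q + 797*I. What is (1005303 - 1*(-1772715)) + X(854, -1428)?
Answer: 2476822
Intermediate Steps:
X(q, I) = 797*I + 980*q
(1005303 - 1*(-1772715)) + X(854, -1428) = (1005303 - 1*(-1772715)) + (797*(-1428) + 980*854) = (1005303 + 1772715) + (-1138116 + 836920) = 2778018 - 301196 = 2476822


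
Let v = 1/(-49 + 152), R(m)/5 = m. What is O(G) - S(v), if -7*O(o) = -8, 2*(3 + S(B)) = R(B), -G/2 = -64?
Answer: 5939/1442 ≈ 4.1186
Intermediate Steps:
R(m) = 5*m
v = 1/103 ≈ 0.0097087
G = 128 (G = -2*(-64) = 128)
S(B) = -3 + 5*B/2 (S(B) = -3 + (5*B)/2 = -3 + 5*B/2)
O(o) = 8/7 (O(o) = -1/7*(-8) = 8/7)
O(G) - S(v) = 8/7 - (-3 + (5/2)*(1/103)) = 8/7 - (-3 + 5/206) = 8/7 - 1*(-613/206) = 8/7 + 613/206 = 5939/1442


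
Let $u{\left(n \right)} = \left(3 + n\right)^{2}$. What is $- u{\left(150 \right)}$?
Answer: $-23409$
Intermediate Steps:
$- u{\left(150 \right)} = - \left(3 + 150\right)^{2} = - 153^{2} = \left(-1\right) 23409 = -23409$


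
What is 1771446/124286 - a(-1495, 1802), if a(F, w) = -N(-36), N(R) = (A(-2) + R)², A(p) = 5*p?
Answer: 132380311/62143 ≈ 2130.3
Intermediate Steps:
N(R) = (-10 + R)² (N(R) = (5*(-2) + R)² = (-10 + R)²)
a(F, w) = -2116 (a(F, w) = -(-10 - 36)² = -1*(-46)² = -1*2116 = -2116)
1771446/124286 - a(-1495, 1802) = 1771446/124286 - 1*(-2116) = 1771446*(1/124286) + 2116 = 885723/62143 + 2116 = 132380311/62143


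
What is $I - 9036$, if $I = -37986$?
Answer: $-47022$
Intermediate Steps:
$I - 9036 = -37986 - 9036 = -47022$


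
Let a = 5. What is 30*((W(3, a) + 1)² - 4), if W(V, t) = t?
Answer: 960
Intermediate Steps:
30*((W(3, a) + 1)² - 4) = 30*((5 + 1)² - 4) = 30*(6² - 4) = 30*(36 - 4) = 30*32 = 960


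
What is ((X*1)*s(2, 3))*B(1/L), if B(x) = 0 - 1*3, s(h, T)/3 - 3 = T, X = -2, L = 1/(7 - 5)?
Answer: 108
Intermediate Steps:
L = ½ (L = 1/2 = ½ ≈ 0.50000)
s(h, T) = 9 + 3*T
B(x) = -3 (B(x) = 0 - 3 = -3)
((X*1)*s(2, 3))*B(1/L) = ((-2*1)*(9 + 3*3))*(-3) = -2*(9 + 9)*(-3) = -2*18*(-3) = -36*(-3) = 108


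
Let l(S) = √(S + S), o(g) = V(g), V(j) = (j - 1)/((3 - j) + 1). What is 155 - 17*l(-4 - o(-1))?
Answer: 155 - 102*I*√5/5 ≈ 155.0 - 45.616*I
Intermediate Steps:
V(j) = (-1 + j)/(4 - j)
o(g) = (1 - g)/(-4 + g)
l(S) = √2*√S (l(S) = √(2*S) = √2*√S)
155 - 17*l(-4 - o(-1)) = 155 - 17*√2*√(-4 - (1 - 1*(-1))/(-4 - 1)) = 155 - 17*√2*√(-4 - (1 + 1)/(-5)) = 155 - 17*√2*√(-4 - (-1)*2/5) = 155 - 17*√2*√(-4 - 1*(-⅖)) = 155 - 17*√2*√(-4 + ⅖) = 155 - 17*√2*√(-18/5) = 155 - 17*√2*3*I*√10/5 = 155 - 102*I*√5/5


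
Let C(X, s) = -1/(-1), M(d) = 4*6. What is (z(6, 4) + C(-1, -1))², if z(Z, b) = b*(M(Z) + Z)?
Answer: 14641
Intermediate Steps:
M(d) = 24
z(Z, b) = b*(24 + Z)
C(X, s) = 1 (C(X, s) = -1*(-1) = 1)
(z(6, 4) + C(-1, -1))² = (4*(24 + 6) + 1)² = (4*30 + 1)² = (120 + 1)² = 121² = 14641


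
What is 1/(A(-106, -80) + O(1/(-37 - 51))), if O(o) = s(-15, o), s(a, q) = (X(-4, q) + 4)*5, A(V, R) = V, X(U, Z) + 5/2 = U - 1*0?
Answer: -2/237 ≈ -0.0084388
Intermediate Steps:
X(U, Z) = -5/2 + U (X(U, Z) = -5/2 + (U - 1*0) = -5/2 + (U + 0) = -5/2 + U)
s(a, q) = -25/2 (s(a, q) = ((-5/2 - 4) + 4)*5 = (-13/2 + 4)*5 = -5/2*5 = -25/2)
O(o) = -25/2
1/(A(-106, -80) + O(1/(-37 - 51))) = 1/(-106 - 25/2) = 1/(-237/2) = -2/237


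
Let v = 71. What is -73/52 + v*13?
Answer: 47923/52 ≈ 921.60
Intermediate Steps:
-73/52 + v*13 = -73/52 + 71*13 = -73*1/52 + 923 = -73/52 + 923 = 47923/52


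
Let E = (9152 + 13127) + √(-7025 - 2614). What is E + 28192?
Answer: 50471 + 9*I*√119 ≈ 50471.0 + 98.178*I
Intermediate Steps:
E = 22279 + 9*I*√119 (E = 22279 + √(-9639) = 22279 + 9*I*√119 ≈ 22279.0 + 98.178*I)
E + 28192 = (22279 + 9*I*√119) + 28192 = 50471 + 9*I*√119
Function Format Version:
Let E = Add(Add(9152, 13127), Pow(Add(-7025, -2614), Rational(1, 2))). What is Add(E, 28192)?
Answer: Add(50471, Mul(9, I, Pow(119, Rational(1, 2)))) ≈ Add(50471., Mul(98.178, I))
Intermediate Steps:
E = Add(22279, Mul(9, I, Pow(119, Rational(1, 2)))) (E = Add(22279, Pow(-9639, Rational(1, 2))) = Add(22279, Mul(9, I, Pow(119, Rational(1, 2)))) ≈ Add(22279., Mul(98.178, I)))
Add(E, 28192) = Add(Add(22279, Mul(9, I, Pow(119, Rational(1, 2)))), 28192) = Add(50471, Mul(9, I, Pow(119, Rational(1, 2))))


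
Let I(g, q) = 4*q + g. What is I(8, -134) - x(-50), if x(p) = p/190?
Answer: -10027/19 ≈ -527.74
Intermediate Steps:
I(g, q) = g + 4*q
x(p) = p/190 (x(p) = p*(1/190) = p/190)
I(8, -134) - x(-50) = (8 + 4*(-134)) - (-50)/190 = (8 - 536) - 1*(-5/19) = -528 + 5/19 = -10027/19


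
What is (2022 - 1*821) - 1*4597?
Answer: -3396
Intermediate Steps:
(2022 - 1*821) - 1*4597 = (2022 - 821) - 4597 = 1201 - 4597 = -3396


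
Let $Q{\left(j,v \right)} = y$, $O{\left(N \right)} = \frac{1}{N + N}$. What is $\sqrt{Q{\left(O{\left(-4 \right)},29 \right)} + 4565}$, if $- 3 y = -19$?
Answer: $\frac{\sqrt{41142}}{3} \approx 67.612$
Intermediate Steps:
$O{\left(N \right)} = \frac{1}{2 N}$
$y = \frac{19}{3}$ ($y = \left(- \frac{1}{3}\right) \left(-19\right) = \frac{19}{3} \approx 6.3333$)
$Q{\left(j,v \right)} = \frac{19}{3}$
$\sqrt{Q{\left(O{\left(-4 \right)},29 \right)} + 4565} = \sqrt{\frac{19}{3} + 4565} = \sqrt{\frac{13714}{3}} = \frac{\sqrt{41142}}{3}$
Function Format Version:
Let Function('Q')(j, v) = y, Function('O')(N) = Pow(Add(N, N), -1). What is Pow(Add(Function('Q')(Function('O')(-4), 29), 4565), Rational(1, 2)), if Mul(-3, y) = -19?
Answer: Mul(Rational(1, 3), Pow(41142, Rational(1, 2))) ≈ 67.612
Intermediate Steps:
Function('O')(N) = Mul(Rational(1, 2), Pow(N, -1)) (Function('O')(N) = Pow(Mul(2, N), -1) = Mul(Rational(1, 2), Pow(N, -1)))
y = Rational(19, 3) (y = Mul(Rational(-1, 3), -19) = Rational(19, 3) ≈ 6.3333)
Function('Q')(j, v) = Rational(19, 3)
Pow(Add(Function('Q')(Function('O')(-4), 29), 4565), Rational(1, 2)) = Pow(Add(Rational(19, 3), 4565), Rational(1, 2)) = Pow(Rational(13714, 3), Rational(1, 2)) = Mul(Rational(1, 3), Pow(41142, Rational(1, 2)))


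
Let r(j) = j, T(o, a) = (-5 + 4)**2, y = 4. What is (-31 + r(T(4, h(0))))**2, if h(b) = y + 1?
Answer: 900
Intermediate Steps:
h(b) = 5 (h(b) = 4 + 1 = 5)
T(o, a) = 1 (T(o, a) = (-1)**2 = 1)
(-31 + r(T(4, h(0))))**2 = (-31 + 1)**2 = (-30)**2 = 900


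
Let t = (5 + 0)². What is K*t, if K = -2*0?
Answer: 0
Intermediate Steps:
t = 25 (t = 5² = 25)
K = 0
K*t = 0*25 = 0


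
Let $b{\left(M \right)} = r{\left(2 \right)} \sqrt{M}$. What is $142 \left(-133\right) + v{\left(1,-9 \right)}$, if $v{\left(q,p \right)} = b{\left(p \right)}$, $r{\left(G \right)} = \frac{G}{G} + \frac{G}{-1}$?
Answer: $-18886 - 3 i \approx -18886.0 - 3.0 i$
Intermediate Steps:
$r{\left(G \right)} = 1 - G$ ($r{\left(G \right)} = 1 + G \left(-1\right) = 1 - G$)
$b{\left(M \right)} = - \sqrt{M}$ ($b{\left(M \right)} = \left(1 - 2\right) \sqrt{M} = - \sqrt{M}$)
$v{\left(q,p \right)} = - \sqrt{p}$
$142 \left(-133\right) + v{\left(1,-9 \right)} = 142 \left(-133\right) - \sqrt{-9} = -18886 - 3 i$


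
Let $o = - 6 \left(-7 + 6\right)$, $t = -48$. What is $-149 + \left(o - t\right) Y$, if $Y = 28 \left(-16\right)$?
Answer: $-24341$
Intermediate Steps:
$Y = -448$
$o = 6$ ($o = \left(-6\right) \left(-1\right) = 6$)
$-149 + \left(o - t\right) Y = -149 + \left(6 - -48\right) \left(-448\right) = -149 + \left(6 + 48\right) \left(-448\right) = -149 + 54 \left(-448\right) = -149 - 24192 = -24341$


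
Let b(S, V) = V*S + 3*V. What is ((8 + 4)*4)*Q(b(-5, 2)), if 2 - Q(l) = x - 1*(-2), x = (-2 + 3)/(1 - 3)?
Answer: 24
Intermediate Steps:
b(S, V) = 3*V + S*V (b(S, V) = S*V + 3*V = 3*V + S*V)
x = -½ (x = 1/(-2) = 1*(-½) = -½ ≈ -0.50000)
Q(l) = ½ (Q(l) = 2 - (-½ - 1*(-2)) = 2 - (-½ + 2) = 2 - 1*3/2 = 2 - 3/2 = ½)
((8 + 4)*4)*Q(b(-5, 2)) = ((8 + 4)*4)*(½) = (12*4)*(½) = 48*(½) = 24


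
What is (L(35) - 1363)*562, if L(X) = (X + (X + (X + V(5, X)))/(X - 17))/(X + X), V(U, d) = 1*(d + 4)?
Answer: -482376121/630 ≈ -7.6568e+5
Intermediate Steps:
V(U, d) = 4 + d (V(U, d) = 1*(4 + d) = 4 + d)
L(X) = (X + (4 + 3*X)/(-17 + X))/(2*X) (L(X) = (X + (X + (X + (4 + X)))/(X - 17))/(X + X) = (X + (X + (4 + 2*X))/(-17 + X))/((2*X)) = (X + (4 + 3*X)/(-17 + X))*(1/(2*X)) = (X + (4 + 3*X)/(-17 + X))/(2*X))
(L(35) - 1363)*562 = ((½)*(4 + 35² - 14*35)/(35*(-17 + 35)) - 1363)*562 = ((½)*(1/35)*(4 + 1225 - 490)/18 - 1363)*562 = ((½)*(1/35)*(1/18)*739 - 1363)*562 = (739/1260 - 1363)*562 = -1716641/1260*562 = -482376121/630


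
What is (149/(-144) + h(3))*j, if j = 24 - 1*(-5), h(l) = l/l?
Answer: -145/144 ≈ -1.0069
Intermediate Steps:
h(l) = 1
j = 29 (j = 24 + 5 = 29)
(149/(-144) + h(3))*j = (149/(-144) + 1)*29 = (149*(-1/144) + 1)*29 = (-149/144 + 1)*29 = -5/144*29 = -145/144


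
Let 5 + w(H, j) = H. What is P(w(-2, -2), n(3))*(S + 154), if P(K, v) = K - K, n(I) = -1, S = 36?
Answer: 0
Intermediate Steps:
w(H, j) = -5 + H
P(K, v) = 0
P(w(-2, -2), n(3))*(S + 154) = 0*(36 + 154) = 0*190 = 0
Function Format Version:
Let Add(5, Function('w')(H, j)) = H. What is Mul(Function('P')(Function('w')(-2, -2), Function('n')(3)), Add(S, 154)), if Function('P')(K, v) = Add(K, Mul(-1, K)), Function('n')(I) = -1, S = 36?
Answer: 0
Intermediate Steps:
Function('w')(H, j) = Add(-5, H)
Function('P')(K, v) = 0
Mul(Function('P')(Function('w')(-2, -2), Function('n')(3)), Add(S, 154)) = Mul(0, Add(36, 154)) = Mul(0, 190) = 0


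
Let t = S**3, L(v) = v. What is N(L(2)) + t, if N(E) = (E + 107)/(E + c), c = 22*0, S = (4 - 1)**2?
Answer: 1567/2 ≈ 783.50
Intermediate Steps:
S = 9 (S = 3**2 = 9)
c = 0
N(E) = (107 + E)/E (N(E) = (E + 107)/(E + 0) = (107 + E)/E)
t = 729 (t = 9**3 = 729)
N(L(2)) + t = (107 + 2)/2 + 729 = (1/2)*109 + 729 = 109/2 + 729 = 1567/2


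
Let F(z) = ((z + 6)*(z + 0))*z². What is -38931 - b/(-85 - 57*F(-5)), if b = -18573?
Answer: -274055667/7040 ≈ -38928.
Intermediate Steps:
F(z) = z³*(6 + z) (F(z) = ((6 + z)*z)*z² = (z*(6 + z))*z² = z³*(6 + z))
-38931 - b/(-85 - 57*F(-5)) = -38931 - (-18573)/(-85 - 57*(-5)³*(6 - 5)) = -38931 - (-18573)/(-85 - (-7125)) = -38931 - (-18573)/(-85 - 57*(-125)) = -38931 - (-18573)/(-85 + 7125) = -38931 - (-18573)/7040 = -38931 - 1*(-18573/7040) = -38931 + 18573/7040 = -274055667/7040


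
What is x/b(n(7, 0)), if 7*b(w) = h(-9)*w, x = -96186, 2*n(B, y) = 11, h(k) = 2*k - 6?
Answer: 112217/22 ≈ 5100.8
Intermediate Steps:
h(k) = -6 + 2*k
n(B, y) = 11/2 (n(B, y) = (½)*11 = 11/2)
b(w) = -24*w/7 (b(w) = ((-6 + 2*(-9))*w)/7 = ((-6 - 18)*w)/7 = (-24*w)/7 = -24*w/7)
x/b(n(7, 0)) = -96186/((-24/7*11/2)) = -96186/(-132/7) = -96186*(-7/132) = 112217/22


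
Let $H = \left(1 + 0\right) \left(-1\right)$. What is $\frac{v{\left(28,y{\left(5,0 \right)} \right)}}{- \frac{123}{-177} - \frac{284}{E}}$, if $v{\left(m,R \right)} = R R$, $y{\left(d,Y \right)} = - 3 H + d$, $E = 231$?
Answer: $- \frac{872256}{7285} \approx -119.73$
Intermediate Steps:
$H = -1$ ($H = 1 \left(-1\right) = -1$)
$y{\left(d,Y \right)} = 3 + d$ ($y{\left(d,Y \right)} = \left(-3\right) \left(-1\right) + d = 3 + d$)
$v{\left(m,R \right)} = R^{2}$
$\frac{v{\left(28,y{\left(5,0 \right)} \right)}}{- \frac{123}{-177} - \frac{284}{E}} = \frac{\left(3 + 5\right)^{2}}{- \frac{123}{-177} - \frac{284}{231}} = \frac{8^{2}}{\left(-123\right) \left(- \frac{1}{177}\right) - \frac{284}{231}} = \frac{64}{\frac{41}{59} - \frac{284}{231}} = \frac{64}{- \frac{7285}{13629}} = 64 \left(- \frac{13629}{7285}\right) = - \frac{872256}{7285}$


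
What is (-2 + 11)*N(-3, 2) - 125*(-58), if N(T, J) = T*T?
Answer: 7331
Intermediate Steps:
N(T, J) = T²
(-2 + 11)*N(-3, 2) - 125*(-58) = (-2 + 11)*(-3)² - 125*(-58) = 9*9 + 7250 = 81 + 7250 = 7331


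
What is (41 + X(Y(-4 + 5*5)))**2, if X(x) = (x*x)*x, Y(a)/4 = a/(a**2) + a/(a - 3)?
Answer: 2848036689/117649 ≈ 24208.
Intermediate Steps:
Y(a) = 4/a + 4*a/(-3 + a) (Y(a) = 4*(a/(a**2) + a/(a - 3)) = 4*(a/a**2 + a/(-3 + a)) = 4*(1/a + a/(-3 + a)) = 4/a + 4*a/(-3 + a))
X(x) = x**3 (X(x) = x**2*x = x**3)
(41 + X(Y(-4 + 5*5)))**2 = (41 + (4*(-3 + (-4 + 5*5) + (-4 + 5*5)**2)/((-4 + 5*5)*(-3 + (-4 + 5*5))))**3)**2 = (41 + (4*(-3 + (-4 + 25) + (-4 + 25)**2)/((-4 + 25)*(-3 + (-4 + 25))))**3)**2 = (41 + (4*(-3 + 21 + 21**2)/(21*(-3 + 21)))**3)**2 = (41 + (4*(1/21)*(-3 + 21 + 441)/18)**3)**2 = (41 + (4*(1/21)*(1/18)*459)**3)**2 = (41 + (34/7)**3)**2 = (41 + 39304/343)**2 = (53367/343)**2 = 2848036689/117649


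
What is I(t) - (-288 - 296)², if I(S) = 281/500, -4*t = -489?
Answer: -170527719/500 ≈ -3.4106e+5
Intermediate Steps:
t = 489/4 (t = -¼*(-489) = 489/4 ≈ 122.25)
I(S) = 281/500 (I(S) = 281*(1/500) = 281/500)
I(t) - (-288 - 296)² = 281/500 - (-288 - 296)² = 281/500 - 1*(-584)² = 281/500 - 1*341056 = 281/500 - 341056 = -170527719/500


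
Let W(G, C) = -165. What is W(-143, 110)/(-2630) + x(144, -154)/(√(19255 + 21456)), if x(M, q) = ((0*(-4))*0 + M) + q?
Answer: 33/526 - 10*√40711/40711 ≈ 0.013176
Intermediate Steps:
x(M, q) = M + q (x(M, q) = (0*0 + M) + q = (0 + M) + q = M + q)
W(-143, 110)/(-2630) + x(144, -154)/(√(19255 + 21456)) = -165/(-2630) + (144 - 154)/(√(19255 + 21456)) = -165*(-1/2630) - 10*√40711/40711 = 33/526 - 10*√40711/40711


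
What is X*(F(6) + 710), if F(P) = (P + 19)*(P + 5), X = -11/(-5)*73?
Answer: 158191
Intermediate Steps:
X = 803/5 (X = -11*(-⅕)*73 = (11/5)*73 = 803/5 ≈ 160.60)
F(P) = (5 + P)*(19 + P) (F(P) = (19 + P)*(5 + P) = (5 + P)*(19 + P))
X*(F(6) + 710) = 803*((95 + 6² + 24*6) + 710)/5 = 803*((95 + 36 + 144) + 710)/5 = 803*(275 + 710)/5 = (803/5)*985 = 158191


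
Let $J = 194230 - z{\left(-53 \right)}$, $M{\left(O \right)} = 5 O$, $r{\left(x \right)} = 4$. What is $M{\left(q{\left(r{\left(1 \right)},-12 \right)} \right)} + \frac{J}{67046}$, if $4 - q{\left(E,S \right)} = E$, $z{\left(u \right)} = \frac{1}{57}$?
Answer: $\frac{1581587}{545946} \approx 2.897$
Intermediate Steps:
$z{\left(u \right)} = \frac{1}{57}$
$q{\left(E,S \right)} = 4 - E$
$J = \frac{11071109}{57}$ ($J = 194230 - \frac{1}{57} = \frac{11071109}{57} \approx 1.9423 \cdot 10^{5}$)
$M{\left(q{\left(r{\left(1 \right)},-12 \right)} \right)} + \frac{J}{67046} = 5 \left(4 - 4\right) + \frac{11071109}{57 \cdot 67046} = 5 \left(4 - 4\right) + \frac{11071109}{57} \cdot \frac{1}{67046} = 5 \cdot 0 + \frac{1581587}{545946} = 0 + \frac{1581587}{545946} = \frac{1581587}{545946}$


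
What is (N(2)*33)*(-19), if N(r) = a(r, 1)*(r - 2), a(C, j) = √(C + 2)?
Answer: 0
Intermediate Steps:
a(C, j) = √(2 + C)
N(r) = √(2 + r)*(-2 + r) (N(r) = √(2 + r)*(r - 2) = √(2 + r)*(-2 + r))
(N(2)*33)*(-19) = ((√(2 + 2)*(-2 + 2))*33)*(-19) = ((√4*0)*33)*(-19) = ((2*0)*33)*(-19) = (0*33)*(-19) = 0*(-19) = 0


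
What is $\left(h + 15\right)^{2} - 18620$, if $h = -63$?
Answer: $-16316$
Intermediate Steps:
$\left(h + 15\right)^{2} - 18620 = \left(-63 + 15\right)^{2} - 18620 = \left(-48\right)^{2} - 18620 = 2304 - 18620 = -16316$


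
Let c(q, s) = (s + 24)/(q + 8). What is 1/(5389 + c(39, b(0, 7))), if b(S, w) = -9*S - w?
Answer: 47/253300 ≈ 0.00018555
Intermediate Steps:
b(S, w) = -w - 9*S
c(q, s) = (24 + s)/(8 + q)
1/(5389 + c(39, b(0, 7))) = 1/(5389 + (24 + (-1*7 - 9*0))/(8 + 39)) = 1/(5389 + (24 + (-7 + 0))/47) = 1/(5389 + (24 - 7)/47) = 1/(5389 + (1/47)*17) = 1/(5389 + 17/47) = 1/(253300/47) = 47/253300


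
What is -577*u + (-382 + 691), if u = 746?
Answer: -430133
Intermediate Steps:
-577*u + (-382 + 691) = -577*746 + (-382 + 691) = -430442 + 309 = -430133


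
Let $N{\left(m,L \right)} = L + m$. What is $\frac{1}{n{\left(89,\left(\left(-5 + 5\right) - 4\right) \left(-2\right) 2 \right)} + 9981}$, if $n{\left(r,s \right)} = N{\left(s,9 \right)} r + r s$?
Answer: $\frac{1}{13630} \approx 7.3368 \cdot 10^{-5}$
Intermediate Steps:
$n{\left(r,s \right)} = r s + r \left(9 + s\right)$ ($n{\left(r,s \right)} = \left(9 + s\right) r + r s = r \left(9 + s\right) + r s = r s + r \left(9 + s\right)$)
$\frac{1}{n{\left(89,\left(\left(-5 + 5\right) - 4\right) \left(-2\right) 2 \right)} + 9981} = \frac{1}{89 \left(9 + 2 \left(\left(-5 + 5\right) - 4\right) \left(-2\right) 2\right) + 9981} = \frac{1}{89 \left(9 + 2 \left(0 - 4\right) \left(-2\right) 2\right) + 9981} = \frac{1}{89 \left(9 + 2 \left(-4\right) \left(-2\right) 2\right) + 9981} = \frac{1}{89 \left(9 + 2 \cdot 8 \cdot 2\right) + 9981} = \frac{1}{89 \left(9 + 2 \cdot 16\right) + 9981} = \frac{1}{89 \left(9 + 32\right) + 9981} = \frac{1}{89 \cdot 41 + 9981} = \frac{1}{3649 + 9981} = \frac{1}{13630}$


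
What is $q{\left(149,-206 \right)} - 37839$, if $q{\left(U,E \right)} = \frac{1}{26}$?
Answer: $- \frac{983813}{26} \approx -37839.0$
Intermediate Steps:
$q{\left(U,E \right)} = \frac{1}{26}$
$q{\left(149,-206 \right)} - 37839 = \frac{1}{26} - 37839 = - \frac{983813}{26}$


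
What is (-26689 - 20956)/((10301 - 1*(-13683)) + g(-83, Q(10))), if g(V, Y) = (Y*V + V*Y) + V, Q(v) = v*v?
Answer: -47645/7301 ≈ -6.5258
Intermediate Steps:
Q(v) = v**2
g(V, Y) = V + 2*V*Y (g(V, Y) = (V*Y + V*Y) + V = 2*V*Y + V = V + 2*V*Y)
(-26689 - 20956)/((10301 - 1*(-13683)) + g(-83, Q(10))) = (-26689 - 20956)/((10301 - 1*(-13683)) - 83*(1 + 2*10**2)) = -47645/((10301 + 13683) - 83*(1 + 2*100)) = -47645/(23984 - 83*(1 + 200)) = -47645/(23984 - 83*201) = -47645/(23984 - 16683) = -47645/7301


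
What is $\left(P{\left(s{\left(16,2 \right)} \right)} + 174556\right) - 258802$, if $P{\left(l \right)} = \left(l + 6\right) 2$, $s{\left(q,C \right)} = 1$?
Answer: $-84232$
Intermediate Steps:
$P{\left(l \right)} = 12 + 2 l$ ($P{\left(l \right)} = \left(6 + l\right) 2 = 12 + 2 l$)
$\left(P{\left(s{\left(16,2 \right)} \right)} + 174556\right) - 258802 = \left(\left(12 + 2 \cdot 1\right) + 174556\right) - 258802 = \left(\left(12 + 2\right) + 174556\right) - 258802 = \left(14 + 174556\right) - 258802 = 174570 - 258802 = -84232$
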